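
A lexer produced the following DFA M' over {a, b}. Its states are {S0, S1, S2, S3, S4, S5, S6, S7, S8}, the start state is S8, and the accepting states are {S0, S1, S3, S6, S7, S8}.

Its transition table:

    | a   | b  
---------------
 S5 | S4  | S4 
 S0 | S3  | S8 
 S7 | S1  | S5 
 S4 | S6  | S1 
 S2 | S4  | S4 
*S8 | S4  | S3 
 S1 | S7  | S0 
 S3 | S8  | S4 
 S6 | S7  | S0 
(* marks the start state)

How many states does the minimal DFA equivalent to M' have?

7

Reachable states from the start: {S0,S1,S3,S4,S5,S6,S7,S8}. Unreachable: {S2} — drop them.
Initial partition by acceptance: {S0,S1,S3,S6,S7,S8} | {S4,S5}.
Refine {S0,S1,S3,S6,S7,S8} on symbol a: members go to different blocks, giving {S0,S1,S3,S6,S7} and {S8}.
Refine {S0,S1,S3,S6,S7} on symbol a: members go to different blocks, giving {S0,S1,S6,S7} and {S3}.
Split {S0,S1,S6,S7} by δ(·,a) → {S1,S6,S7} and {S0}.
Refine {S1,S6,S7} on symbol b: members go to different blocks, giving {S1,S6} and {S7}.
On input a, block {S4,S5} splits into {S4} and {S5}.
No further refinement is possible. Final partition (7 blocks): {S1,S6} | {S4} | {S8} | {S3} | {S0} | {S7} | {S5}.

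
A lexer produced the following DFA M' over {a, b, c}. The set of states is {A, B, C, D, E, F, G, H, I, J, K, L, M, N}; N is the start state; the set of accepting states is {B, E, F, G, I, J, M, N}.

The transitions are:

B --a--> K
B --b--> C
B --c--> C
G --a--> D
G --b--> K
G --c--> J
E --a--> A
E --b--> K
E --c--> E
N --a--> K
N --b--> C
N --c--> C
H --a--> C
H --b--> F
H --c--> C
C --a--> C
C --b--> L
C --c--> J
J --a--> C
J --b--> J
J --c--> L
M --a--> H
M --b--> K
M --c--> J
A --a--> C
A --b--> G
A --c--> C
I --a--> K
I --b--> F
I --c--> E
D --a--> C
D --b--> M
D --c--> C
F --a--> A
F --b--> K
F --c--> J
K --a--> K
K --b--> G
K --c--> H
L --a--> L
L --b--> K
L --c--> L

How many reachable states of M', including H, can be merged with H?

3

States {B,E,I} cannot be reached from the start state, so discard them.
Start with accepting vs non-accepting: {F,G,J,M,N} | {A,C,D,H,K,L}.
On input b, block {F,G,J,M,N} splits into {F,G,M,N} and {J}.
Refine {F,G,M,N} on symbol c: members go to different blocks, giving {F,G,M} and {N}.
Split {A,C,D,H,K,L} by δ(·,b) → {A,D,H,K} and {C,L}.
Split {A,D,H,K} by δ(·,a) → {A,D,H} and {K}.
Refine {C,L} on symbol b: members go to different blocks, giving {C} and {L}.
Stable partition: {F,G,M} | {A,D,H} | {J} | {N} | {C} | {K} | {L} — 7 equivalence classes.
The equivalence class containing H is {A,D,H}, of size 3.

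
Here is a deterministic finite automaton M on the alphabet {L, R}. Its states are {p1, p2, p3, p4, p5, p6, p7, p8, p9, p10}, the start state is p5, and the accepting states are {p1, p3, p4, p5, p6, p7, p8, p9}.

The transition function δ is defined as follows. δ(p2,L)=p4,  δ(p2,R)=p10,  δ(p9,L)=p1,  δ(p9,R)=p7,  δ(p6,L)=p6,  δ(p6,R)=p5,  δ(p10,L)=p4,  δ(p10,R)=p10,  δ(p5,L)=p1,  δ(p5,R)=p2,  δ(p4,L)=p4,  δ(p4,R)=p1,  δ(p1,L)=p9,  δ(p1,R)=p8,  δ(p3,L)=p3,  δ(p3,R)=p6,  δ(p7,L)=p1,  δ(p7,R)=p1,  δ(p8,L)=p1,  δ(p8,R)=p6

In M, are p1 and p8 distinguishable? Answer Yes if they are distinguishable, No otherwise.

Yes

Reachable states from the start: {p1,p2,p4,p5,p6,p7,p8,p9,p10}. Unreachable: {p3} — drop them.
Initial partition by acceptance: {p1,p4,p5,p6,p7,p8,p9} | {p2,p10}.
Split {p1,p4,p5,p6,p7,p8,p9} by δ(·,R) → {p1,p4,p6,p7,p8,p9} and {p5}.
Split {p1,p4,p6,p7,p8,p9} by δ(·,R) → {p1,p4,p7,p8,p9} and {p6}.
Refine {p1,p4,p7,p8,p9} on symbol R: members go to different blocks, giving {p1,p4,p7,p9} and {p8}.
On input R, block {p1,p4,p7,p9} splits into {p4,p7,p9} and {p1}.
Refine {p4,p7,p9} on symbol L: members go to different blocks, giving {p7,p9} and {p4}.
On input R, block {p7,p9} splits into {p7} and {p9}.
The partition is now stable with 8 blocks: {p7} | {p2,p10} | {p5} | {p6} | {p8} | {p1} | {p4} | {p9}.
p1 and p8 end up in different blocks, so they are distinguishable. For instance, the string 'RRR' is accepted from only p1.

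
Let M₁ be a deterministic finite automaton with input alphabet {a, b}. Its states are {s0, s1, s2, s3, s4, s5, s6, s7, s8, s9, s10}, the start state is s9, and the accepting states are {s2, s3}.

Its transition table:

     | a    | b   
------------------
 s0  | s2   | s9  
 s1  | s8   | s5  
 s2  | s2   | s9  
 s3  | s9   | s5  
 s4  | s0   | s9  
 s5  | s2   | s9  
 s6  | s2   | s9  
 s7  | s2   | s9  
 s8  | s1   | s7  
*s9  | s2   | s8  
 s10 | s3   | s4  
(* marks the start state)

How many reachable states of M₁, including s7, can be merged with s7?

2

States {s0,s3,s4,s6,s10} cannot be reached from the start state, so discard them.
P0 = {s2} | {s1,s5,s7,s8,s9}.
On input a, block {s1,s5,s7,s8,s9} splits into {s5,s7,s9} and {s1,s8}.
On input b, block {s5,s7,s9} splits into {s5,s7} and {s9}.
The partition is now stable with 4 blocks: {s2} | {s5,s7} | {s1,s8} | {s9}.
The equivalence class containing s7 is {s5,s7}, of size 2.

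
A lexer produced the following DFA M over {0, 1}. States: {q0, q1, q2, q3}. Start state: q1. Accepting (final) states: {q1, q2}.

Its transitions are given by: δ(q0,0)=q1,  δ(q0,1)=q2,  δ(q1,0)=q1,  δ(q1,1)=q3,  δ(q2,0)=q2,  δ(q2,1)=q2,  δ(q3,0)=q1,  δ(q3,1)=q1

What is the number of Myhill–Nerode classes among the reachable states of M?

Reachable states from the start: {q1,q3}. Unreachable: {q0,q2} — drop them.
Start with accepting vs non-accepting: {q1} | {q3}.
No further refinement is possible. Final partition (2 blocks): {q1} | {q3}.

2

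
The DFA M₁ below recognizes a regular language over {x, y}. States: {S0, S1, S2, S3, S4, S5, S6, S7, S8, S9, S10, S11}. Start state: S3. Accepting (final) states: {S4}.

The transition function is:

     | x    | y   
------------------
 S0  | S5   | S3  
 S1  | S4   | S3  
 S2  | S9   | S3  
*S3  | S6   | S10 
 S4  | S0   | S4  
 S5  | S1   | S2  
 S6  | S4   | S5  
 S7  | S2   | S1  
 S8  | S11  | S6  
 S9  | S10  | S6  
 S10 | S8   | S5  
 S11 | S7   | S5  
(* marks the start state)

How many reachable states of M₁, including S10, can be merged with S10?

3

All states are reachable from the start state.
P0 = {S4} | {S0,S1,S2,S3,S5,S6,S7,S8,S9,S10,S11}.
Split {S0,S1,S2,S3,S5,S6,S7,S8,S9,S10,S11} by δ(·,x) → {S0,S2,S3,S5,S7,S8,S9,S10,S11} and {S1,S6}.
On input x, block {S0,S2,S3,S5,S7,S8,S9,S10,S11} splits into {S0,S2,S7,S8,S9,S10,S11} and {S3,S5}.
Refine {S0,S2,S7,S8,S9,S10,S11} on symbol x: members go to different blocks, giving {S2,S7,S8,S9,S10,S11} and {S0}.
Split {S2,S7,S8,S9,S10,S11} by δ(·,y) → {S2,S10,S11} and {S7,S8,S9}.
No further refinement is possible. Final partition (6 blocks): {S4} | {S2,S10,S11} | {S1,S6} | {S3,S5} | {S0} | {S7,S8,S9}.
The equivalence class containing S10 is {S2,S10,S11}, of size 3.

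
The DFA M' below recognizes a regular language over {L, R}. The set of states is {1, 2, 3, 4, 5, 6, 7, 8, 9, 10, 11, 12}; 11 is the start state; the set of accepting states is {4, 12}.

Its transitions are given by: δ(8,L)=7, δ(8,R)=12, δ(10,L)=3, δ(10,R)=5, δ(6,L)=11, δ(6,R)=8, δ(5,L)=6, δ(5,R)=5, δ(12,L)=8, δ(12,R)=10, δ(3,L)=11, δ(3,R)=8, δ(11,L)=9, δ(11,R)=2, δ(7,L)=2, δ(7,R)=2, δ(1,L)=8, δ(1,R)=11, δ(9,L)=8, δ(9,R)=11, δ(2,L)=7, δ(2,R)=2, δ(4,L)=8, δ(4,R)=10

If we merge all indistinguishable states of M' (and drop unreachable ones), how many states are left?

States {1,4} cannot be reached from the start state, so discard them.
P0 = {12} | {2,3,5,6,7,8,9,10,11}.
Split {2,3,5,6,7,8,9,10,11} by δ(·,R) → {2,3,5,6,7,9,10,11} and {8}.
Refine {2,3,5,6,7,9,10,11} on symbol L: members go to different blocks, giving {2,3,5,6,7,10,11} and {9}.
On input L, block {2,3,5,6,7,10,11} splits into {2,3,5,6,7,10} and {11}.
Refine {2,3,5,6,7,10} on symbol L: members go to different blocks, giving {2,5,7,10} and {3,6}.
On input L, block {2,5,7,10} splits into {2,7} and {5,10}.
The partition is now stable with 7 blocks: {12} | {2,7} | {8} | {9} | {11} | {3,6} | {5,10}.

7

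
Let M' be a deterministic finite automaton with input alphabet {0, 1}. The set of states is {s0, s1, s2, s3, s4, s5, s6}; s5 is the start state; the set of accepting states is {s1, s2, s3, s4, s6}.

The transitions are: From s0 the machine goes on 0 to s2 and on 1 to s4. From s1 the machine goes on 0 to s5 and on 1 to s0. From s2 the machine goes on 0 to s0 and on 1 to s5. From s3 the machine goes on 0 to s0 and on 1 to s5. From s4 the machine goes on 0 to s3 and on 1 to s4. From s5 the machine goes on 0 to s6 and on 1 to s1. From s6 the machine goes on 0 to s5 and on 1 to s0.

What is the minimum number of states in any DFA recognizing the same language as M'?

5

Every state is reachable, so we keep all 7.
Initial partition by acceptance: {s1,s2,s3,s4,s6} | {s0,s5}.
Refine {s1,s2,s3,s4,s6} on symbol 0: members go to different blocks, giving {s1,s2,s3,s6} and {s4}.
Split {s0,s5} by δ(·,1) → {s0} and {s5}.
Split {s1,s2,s3,s6} by δ(·,0) → {s1,s6} and {s2,s3}.
Stable partition: {s1,s6} | {s0} | {s4} | {s5} | {s2,s3} — 5 equivalence classes.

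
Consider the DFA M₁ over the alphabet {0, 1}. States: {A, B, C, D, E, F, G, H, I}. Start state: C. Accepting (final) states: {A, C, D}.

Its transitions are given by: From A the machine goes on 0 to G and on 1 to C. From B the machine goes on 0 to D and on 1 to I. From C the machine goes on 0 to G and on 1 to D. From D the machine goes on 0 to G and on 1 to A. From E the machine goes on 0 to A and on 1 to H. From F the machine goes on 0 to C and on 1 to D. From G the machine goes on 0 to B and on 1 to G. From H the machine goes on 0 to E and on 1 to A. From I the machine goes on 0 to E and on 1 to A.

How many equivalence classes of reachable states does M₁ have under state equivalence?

States {F} cannot be reached from the start state, so discard them.
Start with accepting vs non-accepting: {A,C,D} | {B,E,G,H,I}.
Refine {B,E,G,H,I} on symbol 0: members go to different blocks, giving {G,H,I} and {B,E}.
Split {G,H,I} by δ(·,1) → {H,I} and {G}.
The partition is now stable with 4 blocks: {A,C,D} | {H,I} | {B,E} | {G}.

4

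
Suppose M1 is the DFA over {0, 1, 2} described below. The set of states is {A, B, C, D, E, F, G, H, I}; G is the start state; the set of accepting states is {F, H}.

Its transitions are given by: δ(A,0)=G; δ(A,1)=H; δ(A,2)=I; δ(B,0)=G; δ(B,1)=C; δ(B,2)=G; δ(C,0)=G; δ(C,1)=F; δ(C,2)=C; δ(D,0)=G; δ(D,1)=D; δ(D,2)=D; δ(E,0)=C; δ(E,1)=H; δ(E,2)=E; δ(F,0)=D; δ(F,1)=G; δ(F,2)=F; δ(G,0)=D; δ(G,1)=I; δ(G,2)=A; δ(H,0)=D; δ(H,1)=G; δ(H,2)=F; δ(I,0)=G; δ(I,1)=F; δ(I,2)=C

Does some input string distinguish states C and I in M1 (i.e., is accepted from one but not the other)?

No

Reachable states from the start: {A,C,D,F,G,H,I}. Unreachable: {B,E} — drop them.
Initial partition by acceptance: {F,H} | {A,C,D,G,I}.
On input 1, block {A,C,D,G,I} splits into {A,C,I} and {D,G}.
Refine {D,G} on symbol 1: members go to different blocks, giving {D} and {G}.
No further refinement is possible. Final partition (4 blocks): {F,H} | {A,C,I} | {D} | {G}.
C and I lie in the same block of the stable partition, so they are equivalent — no string distinguishes them.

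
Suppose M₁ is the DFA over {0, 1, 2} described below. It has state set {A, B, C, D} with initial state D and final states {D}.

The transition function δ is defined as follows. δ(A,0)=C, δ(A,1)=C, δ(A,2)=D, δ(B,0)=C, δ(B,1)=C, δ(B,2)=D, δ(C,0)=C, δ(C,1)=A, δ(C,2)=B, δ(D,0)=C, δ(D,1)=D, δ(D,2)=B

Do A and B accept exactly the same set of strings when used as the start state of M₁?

All states are reachable from the start state.
Start with accepting vs non-accepting: {D} | {A,B,C}.
Split {A,B,C} by δ(·,2) → {A,B} and {C}.
Stable partition: {D} | {A,B} | {C} — 3 equivalence classes.
A and B lie in the same block of the stable partition, so they are equivalent — no string distinguishes them.

Yes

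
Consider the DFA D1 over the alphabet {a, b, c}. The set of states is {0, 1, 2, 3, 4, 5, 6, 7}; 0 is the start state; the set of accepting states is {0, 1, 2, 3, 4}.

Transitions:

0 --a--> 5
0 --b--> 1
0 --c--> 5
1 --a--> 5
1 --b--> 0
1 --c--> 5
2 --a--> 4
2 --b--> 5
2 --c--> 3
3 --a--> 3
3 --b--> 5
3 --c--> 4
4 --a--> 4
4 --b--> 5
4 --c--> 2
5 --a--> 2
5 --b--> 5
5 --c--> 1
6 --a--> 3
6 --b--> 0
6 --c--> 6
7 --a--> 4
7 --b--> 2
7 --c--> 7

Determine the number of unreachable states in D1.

2

No path from 0 leads to 6, 7; the other 6 states are all reachable.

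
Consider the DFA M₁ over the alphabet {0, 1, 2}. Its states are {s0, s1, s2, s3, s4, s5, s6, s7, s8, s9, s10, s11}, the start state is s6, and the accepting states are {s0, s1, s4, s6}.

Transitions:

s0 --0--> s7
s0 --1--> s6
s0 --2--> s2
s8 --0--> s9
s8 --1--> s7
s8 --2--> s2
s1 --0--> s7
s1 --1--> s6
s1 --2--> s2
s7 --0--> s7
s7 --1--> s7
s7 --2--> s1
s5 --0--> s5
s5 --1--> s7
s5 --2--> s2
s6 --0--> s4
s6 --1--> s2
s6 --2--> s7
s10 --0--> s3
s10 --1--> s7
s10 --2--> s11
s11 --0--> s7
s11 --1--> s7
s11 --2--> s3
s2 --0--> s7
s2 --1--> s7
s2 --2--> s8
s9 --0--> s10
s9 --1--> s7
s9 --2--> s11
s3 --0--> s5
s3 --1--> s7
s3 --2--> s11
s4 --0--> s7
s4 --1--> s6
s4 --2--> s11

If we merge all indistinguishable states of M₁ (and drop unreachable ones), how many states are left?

Reachable states from the start: {s1,s2,s3,s4,s5,s6,s7,s8,s9,s10,s11}. Unreachable: {s0} — drop them.
Initial partition by acceptance: {s1,s4,s6} | {s2,s3,s5,s7,s8,s9,s10,s11}.
On input 0, block {s1,s4,s6} splits into {s1,s4} and {s6}.
Split {s2,s3,s5,s7,s8,s9,s10,s11} by δ(·,2) → {s2,s3,s5,s8,s9,s10,s11} and {s7}.
Refine {s2,s3,s5,s8,s9,s10,s11} on symbol 0: members go to different blocks, giving {s3,s5,s8,s9,s10} and {s2,s11}.
Stable partition: {s1,s4} | {s3,s5,s8,s9,s10} | {s6} | {s7} | {s2,s11} — 5 equivalence classes.

5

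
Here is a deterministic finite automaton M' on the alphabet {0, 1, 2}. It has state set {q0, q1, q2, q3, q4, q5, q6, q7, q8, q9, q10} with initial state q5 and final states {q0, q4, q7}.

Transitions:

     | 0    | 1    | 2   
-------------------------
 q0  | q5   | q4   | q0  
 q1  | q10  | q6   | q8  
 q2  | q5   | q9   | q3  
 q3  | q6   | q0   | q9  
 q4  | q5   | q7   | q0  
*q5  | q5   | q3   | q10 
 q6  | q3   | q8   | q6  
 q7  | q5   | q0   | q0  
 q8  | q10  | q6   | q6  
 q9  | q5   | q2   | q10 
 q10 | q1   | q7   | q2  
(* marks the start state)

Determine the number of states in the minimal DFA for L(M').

Initial partition by acceptance: {q0,q4,q7} | {q1,q2,q3,q5,q6,q8,q9,q10}.
On input 1, block {q1,q2,q3,q5,q6,q8,q9,q10} splits into {q1,q2,q5,q6,q8,q9} and {q3,q10}.
Split {q1,q2,q5,q6,q8,q9} by δ(·,0) → {q1,q6,q8} and {q2,q5,q9}.
Refine {q2,q5,q9} on symbol 1: members go to different blocks, giving {q2,q9} and {q5}.
The partition is now stable with 5 blocks: {q0,q4,q7} | {q1,q6,q8} | {q3,q10} | {q2,q9} | {q5}.

5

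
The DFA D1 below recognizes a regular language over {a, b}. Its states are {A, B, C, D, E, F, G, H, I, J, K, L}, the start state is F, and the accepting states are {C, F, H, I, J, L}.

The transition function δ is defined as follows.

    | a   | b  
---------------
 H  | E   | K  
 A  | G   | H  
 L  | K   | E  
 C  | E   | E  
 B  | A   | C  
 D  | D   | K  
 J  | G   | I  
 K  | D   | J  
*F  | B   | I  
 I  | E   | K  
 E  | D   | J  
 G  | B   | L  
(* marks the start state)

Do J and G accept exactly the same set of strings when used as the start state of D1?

No

All states are reachable from the start state.
Start with accepting vs non-accepting: {C,F,H,I,J,L} | {A,B,D,E,G,K}.
Split {C,F,H,I,J,L} by δ(·,b) → {C,H,I,L} and {F,J}.
On input b, block {A,B,D,E,G,K} splits into {A,B,G} and {E,K} and {D}.
The partition is now stable with 5 blocks: {C,H,I,L} | {A,B,G} | {F,J} | {E,K} | {D}.
J and G end up in different blocks, so they are distinguishable. For instance, the string 'ε' is accepted from only J.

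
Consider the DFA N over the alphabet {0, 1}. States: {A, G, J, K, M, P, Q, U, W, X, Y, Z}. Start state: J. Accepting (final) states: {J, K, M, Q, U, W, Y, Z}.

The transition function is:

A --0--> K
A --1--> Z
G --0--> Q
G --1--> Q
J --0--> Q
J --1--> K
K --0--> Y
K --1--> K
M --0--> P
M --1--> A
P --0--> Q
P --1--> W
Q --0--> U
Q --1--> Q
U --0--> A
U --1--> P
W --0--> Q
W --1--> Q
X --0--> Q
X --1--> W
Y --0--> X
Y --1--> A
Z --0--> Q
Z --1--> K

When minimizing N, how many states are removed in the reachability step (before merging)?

BFS from J reaches {A, J, K, P, Q, U, W, X, Y, Z}; the 2 state(s) G, M are never visited.

2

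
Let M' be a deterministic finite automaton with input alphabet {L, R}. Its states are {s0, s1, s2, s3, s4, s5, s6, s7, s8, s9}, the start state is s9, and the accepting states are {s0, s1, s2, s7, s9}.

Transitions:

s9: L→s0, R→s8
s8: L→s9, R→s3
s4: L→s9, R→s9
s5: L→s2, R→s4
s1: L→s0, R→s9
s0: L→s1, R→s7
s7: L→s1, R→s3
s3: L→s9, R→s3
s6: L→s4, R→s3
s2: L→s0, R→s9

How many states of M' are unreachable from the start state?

Starting at s9 and following transitions, the reachable set is {s0, s1, s3, s7, s8, s9}. That leaves s2, s4, s5, s6 unreachable — 4 in total.

4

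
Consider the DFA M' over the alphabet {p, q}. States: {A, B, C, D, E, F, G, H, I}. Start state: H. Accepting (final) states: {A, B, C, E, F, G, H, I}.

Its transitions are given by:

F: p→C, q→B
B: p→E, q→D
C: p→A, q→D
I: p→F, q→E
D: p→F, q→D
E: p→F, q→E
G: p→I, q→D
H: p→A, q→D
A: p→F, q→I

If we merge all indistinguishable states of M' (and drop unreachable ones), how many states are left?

4

States {G} cannot be reached from the start state, so discard them.
Start with accepting vs non-accepting: {A,B,C,E,F,H,I} | {D}.
Refine {A,B,C,E,F,H,I} on symbol q: members go to different blocks, giving {A,E,F,I} and {B,C,H}.
On input p, block {A,E,F,I} splits into {A,E,I} and {F}.
No further refinement is possible. Final partition (4 blocks): {A,E,I} | {D} | {B,C,H} | {F}.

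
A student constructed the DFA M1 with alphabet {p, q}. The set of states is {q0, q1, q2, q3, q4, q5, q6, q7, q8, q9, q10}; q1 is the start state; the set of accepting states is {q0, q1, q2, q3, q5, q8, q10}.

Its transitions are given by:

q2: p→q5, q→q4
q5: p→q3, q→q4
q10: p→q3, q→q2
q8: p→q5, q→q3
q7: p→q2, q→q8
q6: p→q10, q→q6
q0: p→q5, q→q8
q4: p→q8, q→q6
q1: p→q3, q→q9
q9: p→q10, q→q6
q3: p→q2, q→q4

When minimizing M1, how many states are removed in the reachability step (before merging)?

No path from q1 leads to q0, q7; the other 9 states are all reachable.

2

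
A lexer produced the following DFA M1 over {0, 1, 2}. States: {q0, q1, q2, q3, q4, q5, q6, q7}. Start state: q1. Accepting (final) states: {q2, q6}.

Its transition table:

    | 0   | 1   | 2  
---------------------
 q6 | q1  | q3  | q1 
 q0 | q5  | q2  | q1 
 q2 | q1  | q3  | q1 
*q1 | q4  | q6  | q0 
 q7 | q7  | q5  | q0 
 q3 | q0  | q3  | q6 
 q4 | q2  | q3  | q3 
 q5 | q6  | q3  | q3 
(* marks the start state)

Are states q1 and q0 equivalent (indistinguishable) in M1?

First remove the unreachable states {q7}; 7 states remain.
Initial partition by acceptance: {q2,q6} | {q0,q1,q3,q4,q5}.
On input 0, block {q0,q1,q3,q4,q5} splits into {q0,q1,q3} and {q4,q5}.
Refine {q0,q1,q3} on symbol 0: members go to different blocks, giving {q0,q1} and {q3}.
The partition is now stable with 4 blocks: {q2,q6} | {q0,q1} | {q4,q5} | {q3}.
q1 and q0 lie in the same block of the stable partition, so they are equivalent — no string distinguishes them.

Yes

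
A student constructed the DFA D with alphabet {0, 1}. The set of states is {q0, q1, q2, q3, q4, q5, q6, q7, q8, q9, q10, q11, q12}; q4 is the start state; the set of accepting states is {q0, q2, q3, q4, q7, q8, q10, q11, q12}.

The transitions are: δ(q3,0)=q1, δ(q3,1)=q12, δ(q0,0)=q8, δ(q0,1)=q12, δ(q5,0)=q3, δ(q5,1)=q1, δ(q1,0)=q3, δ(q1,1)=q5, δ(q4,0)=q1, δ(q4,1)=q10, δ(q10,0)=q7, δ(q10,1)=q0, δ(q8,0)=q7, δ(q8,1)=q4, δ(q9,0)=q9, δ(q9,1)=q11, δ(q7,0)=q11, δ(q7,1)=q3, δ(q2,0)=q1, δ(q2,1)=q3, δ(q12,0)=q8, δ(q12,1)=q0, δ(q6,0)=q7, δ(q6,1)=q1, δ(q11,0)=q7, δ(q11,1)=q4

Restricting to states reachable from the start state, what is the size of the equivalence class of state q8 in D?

First remove the unreachable states {q2,q6,q9}; 10 states remain.
Start with accepting vs non-accepting: {q0,q3,q4,q7,q8,q10,q11,q12} | {q1,q5}.
Split {q0,q3,q4,q7,q8,q10,q11,q12} by δ(·,0) → {q0,q7,q8,q10,q11,q12} and {q3,q4}.
Refine {q0,q7,q8,q10,q11,q12} on symbol 1: members go to different blocks, giving {q0,q10,q12} and {q7,q8,q11}.
Stable partition: {q0,q10,q12} | {q1,q5} | {q3,q4} | {q7,q8,q11} — 4 equivalence classes.
State q8 belongs to the block {q7,q8,q11}, which has 3 states.

3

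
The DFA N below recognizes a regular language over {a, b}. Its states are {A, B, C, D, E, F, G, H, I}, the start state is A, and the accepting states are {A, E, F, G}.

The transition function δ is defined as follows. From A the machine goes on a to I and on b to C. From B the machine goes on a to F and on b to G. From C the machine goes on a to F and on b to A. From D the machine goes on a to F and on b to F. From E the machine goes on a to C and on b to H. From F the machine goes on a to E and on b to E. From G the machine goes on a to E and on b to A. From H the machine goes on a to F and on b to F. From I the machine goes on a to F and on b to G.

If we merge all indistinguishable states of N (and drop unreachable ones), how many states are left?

First remove the unreachable states {B,D}; 7 states remain.
P0 = {A,E,F,G} | {C,H,I}.
Refine {A,E,F,G} on symbol a: members go to different blocks, giving {A,E} and {F,G}.
Split {C,H,I} by δ(·,b) → {H,I} and {C}.
Refine {A,E} on symbol a: members go to different blocks, giving {A} and {E}.
Split {F,G} by δ(·,b) → {F} and {G}.
Split {H,I} by δ(·,b) → {H} and {I}.
Stable partition: {A} | {H} | {F} | {C} | {E} | {G} | {I} — 7 equivalence classes.

7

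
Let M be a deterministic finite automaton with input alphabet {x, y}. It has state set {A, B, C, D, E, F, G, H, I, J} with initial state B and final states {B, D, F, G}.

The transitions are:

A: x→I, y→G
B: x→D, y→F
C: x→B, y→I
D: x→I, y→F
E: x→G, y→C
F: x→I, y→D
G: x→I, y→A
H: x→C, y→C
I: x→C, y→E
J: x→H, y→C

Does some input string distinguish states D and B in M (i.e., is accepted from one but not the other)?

Yes

Reachable states from the start: {A,B,C,D,E,F,G,I}. Unreachable: {H,J} — drop them.
P0 = {B,D,F,G} | {A,C,E,I}.
Refine {B,D,F,G} on symbol x: members go to different blocks, giving {D,F,G} and {B}.
On input y, block {D,F,G} splits into {D,F} and {G}.
Refine {A,C,E,I} on symbol x: members go to different blocks, giving {A,I} and {C} and {E}.
Refine {A,I} on symbol x: members go to different blocks, giving {A} and {I}.
The partition is now stable with 7 blocks: {D,F} | {A} | {B} | {G} | {C} | {E} | {I}.
D and B end up in different blocks, so they are distinguishable. For instance, the string 'x' is accepted from only B.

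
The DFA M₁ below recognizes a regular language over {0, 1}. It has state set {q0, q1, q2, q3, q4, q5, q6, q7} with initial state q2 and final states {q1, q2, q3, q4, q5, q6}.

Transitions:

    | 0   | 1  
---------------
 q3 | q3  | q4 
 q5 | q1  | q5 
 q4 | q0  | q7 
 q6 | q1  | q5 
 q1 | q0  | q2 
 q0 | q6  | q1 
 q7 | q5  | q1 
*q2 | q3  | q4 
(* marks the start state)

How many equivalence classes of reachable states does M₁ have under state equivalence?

Start with accepting vs non-accepting: {q1,q2,q3,q4,q5,q6} | {q0,q7}.
Split {q1,q2,q3,q4,q5,q6} by δ(·,0) → {q2,q3,q5,q6} and {q1,q4}.
Refine {q2,q3,q5,q6} on symbol 0: members go to different blocks, giving {q2,q3} and {q5,q6}.
Refine {q1,q4} on symbol 1: members go to different blocks, giving {q1} and {q4}.
The partition is now stable with 5 blocks: {q2,q3} | {q0,q7} | {q1} | {q5,q6} | {q4}.

5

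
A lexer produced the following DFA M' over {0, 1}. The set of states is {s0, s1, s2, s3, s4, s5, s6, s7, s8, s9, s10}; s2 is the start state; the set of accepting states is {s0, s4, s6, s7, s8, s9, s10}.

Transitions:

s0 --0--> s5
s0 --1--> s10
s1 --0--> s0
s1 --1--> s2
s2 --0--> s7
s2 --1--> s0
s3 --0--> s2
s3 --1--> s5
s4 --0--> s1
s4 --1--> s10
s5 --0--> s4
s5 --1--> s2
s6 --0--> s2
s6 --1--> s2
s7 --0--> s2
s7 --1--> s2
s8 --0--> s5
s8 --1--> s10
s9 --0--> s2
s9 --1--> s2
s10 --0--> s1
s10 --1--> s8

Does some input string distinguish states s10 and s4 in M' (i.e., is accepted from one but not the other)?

States {s3,s6,s9} cannot be reached from the start state, so discard them.
Initial partition by acceptance: {s0,s4,s7,s8,s10} | {s1,s2,s5}.
Refine {s0,s4,s7,s8,s10} on symbol 1: members go to different blocks, giving {s0,s4,s8,s10} and {s7}.
Refine {s1,s2,s5} on symbol 0: members go to different blocks, giving {s1,s5} and {s2}.
No further refinement is possible. Final partition (4 blocks): {s0,s4,s8,s10} | {s1,s5} | {s7} | {s2}.
s10 and s4 lie in the same block of the stable partition, so they are equivalent — no string distinguishes them.

No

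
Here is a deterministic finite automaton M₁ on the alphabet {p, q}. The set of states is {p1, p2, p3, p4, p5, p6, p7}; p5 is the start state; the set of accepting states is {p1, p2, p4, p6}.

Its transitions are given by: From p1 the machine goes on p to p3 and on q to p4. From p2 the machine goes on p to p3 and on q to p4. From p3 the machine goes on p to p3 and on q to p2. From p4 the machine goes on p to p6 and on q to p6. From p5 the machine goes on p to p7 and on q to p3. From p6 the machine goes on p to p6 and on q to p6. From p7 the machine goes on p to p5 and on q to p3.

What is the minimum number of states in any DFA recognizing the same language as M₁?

4

First remove the unreachable states {p1}; 6 states remain.
Start with accepting vs non-accepting: {p2,p4,p6} | {p3,p5,p7}.
Refine {p2,p4,p6} on symbol p: members go to different blocks, giving {p4,p6} and {p2}.
Split {p3,p5,p7} by δ(·,q) → {p5,p7} and {p3}.
Stable partition: {p4,p6} | {p5,p7} | {p2} | {p3} — 4 equivalence classes.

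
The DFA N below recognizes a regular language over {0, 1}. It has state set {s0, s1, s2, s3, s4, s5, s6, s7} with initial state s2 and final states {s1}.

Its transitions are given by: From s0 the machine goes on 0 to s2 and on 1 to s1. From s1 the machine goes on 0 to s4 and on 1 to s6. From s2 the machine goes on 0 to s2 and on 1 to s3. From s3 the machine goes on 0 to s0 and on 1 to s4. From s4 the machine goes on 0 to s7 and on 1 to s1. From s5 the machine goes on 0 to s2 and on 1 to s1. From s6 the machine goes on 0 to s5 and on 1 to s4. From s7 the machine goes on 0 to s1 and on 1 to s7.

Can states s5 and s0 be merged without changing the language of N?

Yes

Every state is reachable, so we keep all 8.
P0 = {s1} | {s0,s2,s3,s4,s5,s6,s7}.
Split {s0,s2,s3,s4,s5,s6,s7} by δ(·,0) → {s0,s2,s3,s4,s5,s6} and {s7}.
Split {s0,s2,s3,s4,s5,s6} by δ(·,0) → {s0,s2,s3,s5,s6} and {s4}.
Split {s0,s2,s3,s5,s6} by δ(·,1) → {s0,s5} and {s3,s6} and {s2}.
Stable partition: {s1} | {s0,s5} | {s7} | {s4} | {s3,s6} | {s2} — 6 equivalence classes.
s5 and s0 lie in the same block of the stable partition, so they are equivalent — no string distinguishes them.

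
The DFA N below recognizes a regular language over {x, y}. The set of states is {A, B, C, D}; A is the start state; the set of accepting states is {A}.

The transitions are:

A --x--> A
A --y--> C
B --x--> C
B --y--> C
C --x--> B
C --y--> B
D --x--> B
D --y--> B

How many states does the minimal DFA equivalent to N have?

States {D} cannot be reached from the start state, so discard them.
Initial partition by acceptance: {A} | {B,C}.
No further refinement is possible. Final partition (2 blocks): {A} | {B,C}.

2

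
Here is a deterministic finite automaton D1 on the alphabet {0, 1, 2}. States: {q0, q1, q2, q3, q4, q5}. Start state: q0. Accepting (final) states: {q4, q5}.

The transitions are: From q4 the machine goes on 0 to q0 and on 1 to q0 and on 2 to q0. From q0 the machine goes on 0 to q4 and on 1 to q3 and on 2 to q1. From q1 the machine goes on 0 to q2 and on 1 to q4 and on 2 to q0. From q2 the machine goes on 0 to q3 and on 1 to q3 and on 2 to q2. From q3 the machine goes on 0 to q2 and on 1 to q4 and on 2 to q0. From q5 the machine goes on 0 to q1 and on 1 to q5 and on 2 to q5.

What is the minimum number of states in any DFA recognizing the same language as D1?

4

Reachable states from the start: {q0,q1,q2,q3,q4}. Unreachable: {q5} — drop them.
Start with accepting vs non-accepting: {q4} | {q0,q1,q2,q3}.
Refine {q0,q1,q2,q3} on symbol 0: members go to different blocks, giving {q1,q2,q3} and {q0}.
On input 1, block {q1,q2,q3} splits into {q1,q3} and {q2}.
No further refinement is possible. Final partition (4 blocks): {q4} | {q1,q3} | {q0} | {q2}.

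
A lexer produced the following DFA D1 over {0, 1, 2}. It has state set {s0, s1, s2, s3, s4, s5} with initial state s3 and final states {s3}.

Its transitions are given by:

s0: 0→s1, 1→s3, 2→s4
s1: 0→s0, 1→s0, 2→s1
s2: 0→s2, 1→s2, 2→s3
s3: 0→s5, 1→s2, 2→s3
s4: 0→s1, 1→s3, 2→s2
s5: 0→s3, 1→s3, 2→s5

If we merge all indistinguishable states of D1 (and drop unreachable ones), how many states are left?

States {s0,s1,s4} cannot be reached from the start state, so discard them.
Start with accepting vs non-accepting: {s3} | {s2,s5}.
Split {s2,s5} by δ(·,0) → {s2} and {s5}.
No further refinement is possible. Final partition (3 blocks): {s3} | {s2} | {s5}.

3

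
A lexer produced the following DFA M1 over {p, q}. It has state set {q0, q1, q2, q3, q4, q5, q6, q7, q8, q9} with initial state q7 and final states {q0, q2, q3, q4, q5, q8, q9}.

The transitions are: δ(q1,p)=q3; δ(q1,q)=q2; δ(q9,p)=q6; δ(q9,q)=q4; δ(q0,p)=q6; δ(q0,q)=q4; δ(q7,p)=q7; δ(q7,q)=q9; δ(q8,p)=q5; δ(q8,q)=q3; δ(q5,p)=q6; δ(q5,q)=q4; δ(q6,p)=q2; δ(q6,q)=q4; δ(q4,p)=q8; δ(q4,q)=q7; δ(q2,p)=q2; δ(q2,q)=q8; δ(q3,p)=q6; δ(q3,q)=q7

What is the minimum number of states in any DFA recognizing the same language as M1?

States {q0,q1} cannot be reached from the start state, so discard them.
Start with accepting vs non-accepting: {q2,q3,q4,q5,q8,q9} | {q6,q7}.
Split {q2,q3,q4,q5,q8,q9} by δ(·,p) → {q2,q4,q8} and {q3,q5,q9}.
On input p, block {q2,q4,q8} splits into {q2,q4} and {q8}.
Split {q2,q4} by δ(·,p) → {q2} and {q4}.
Refine {q6,q7} on symbol p: members go to different blocks, giving {q6} and {q7}.
On input q, block {q3,q5,q9} splits into {q5,q9} and {q3}.
No further refinement is possible. Final partition (7 blocks): {q2} | {q6} | {q5,q9} | {q8} | {q4} | {q7} | {q3}.

7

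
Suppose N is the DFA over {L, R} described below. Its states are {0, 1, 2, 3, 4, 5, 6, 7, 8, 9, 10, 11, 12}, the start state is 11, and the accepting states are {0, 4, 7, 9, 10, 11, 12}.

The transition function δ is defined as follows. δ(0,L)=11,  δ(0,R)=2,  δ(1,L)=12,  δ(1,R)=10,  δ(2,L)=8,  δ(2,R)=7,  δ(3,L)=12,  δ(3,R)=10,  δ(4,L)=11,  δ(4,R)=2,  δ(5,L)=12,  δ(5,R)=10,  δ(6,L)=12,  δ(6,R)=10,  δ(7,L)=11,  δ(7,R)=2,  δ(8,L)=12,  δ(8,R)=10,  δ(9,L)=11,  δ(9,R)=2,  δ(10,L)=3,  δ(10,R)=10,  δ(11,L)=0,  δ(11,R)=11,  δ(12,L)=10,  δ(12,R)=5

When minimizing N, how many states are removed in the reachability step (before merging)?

No path from 11 leads to 1, 4, 6, 9; the other 9 states are all reachable.

4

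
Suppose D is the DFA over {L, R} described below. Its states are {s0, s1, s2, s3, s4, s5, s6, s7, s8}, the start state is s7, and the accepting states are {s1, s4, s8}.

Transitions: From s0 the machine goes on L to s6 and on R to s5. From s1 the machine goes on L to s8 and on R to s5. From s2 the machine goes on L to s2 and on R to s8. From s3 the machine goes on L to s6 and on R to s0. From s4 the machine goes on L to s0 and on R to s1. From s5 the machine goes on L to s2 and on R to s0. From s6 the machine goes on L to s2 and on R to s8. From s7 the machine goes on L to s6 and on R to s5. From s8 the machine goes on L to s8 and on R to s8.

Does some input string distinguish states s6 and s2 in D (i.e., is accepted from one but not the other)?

States {s1,s3,s4} cannot be reached from the start state, so discard them.
Initial partition by acceptance: {s8} | {s0,s2,s5,s6,s7}.
Refine {s0,s2,s5,s6,s7} on symbol R: members go to different blocks, giving {s0,s5,s7} and {s2,s6}.
Stable partition: {s8} | {s0,s5,s7} | {s2,s6} — 3 equivalence classes.
s6 and s2 lie in the same block of the stable partition, so they are equivalent — no string distinguishes them.

No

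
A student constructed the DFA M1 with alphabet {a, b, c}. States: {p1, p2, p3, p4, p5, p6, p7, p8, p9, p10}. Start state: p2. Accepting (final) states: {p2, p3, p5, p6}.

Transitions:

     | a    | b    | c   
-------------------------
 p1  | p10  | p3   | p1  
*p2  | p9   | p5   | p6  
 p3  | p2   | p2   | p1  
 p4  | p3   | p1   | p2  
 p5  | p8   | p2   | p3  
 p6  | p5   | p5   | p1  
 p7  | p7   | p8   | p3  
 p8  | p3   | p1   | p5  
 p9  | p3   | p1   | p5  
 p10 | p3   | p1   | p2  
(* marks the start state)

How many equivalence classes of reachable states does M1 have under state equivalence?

States {p4,p7} cannot be reached from the start state, so discard them.
P0 = {p2,p3,p5,p6} | {p1,p8,p9,p10}.
Split {p2,p3,p5,p6} by δ(·,a) → {p2,p5} and {p3,p6}.
Refine {p1,p8,p9,p10} on symbol a: members go to different blocks, giving {p8,p9,p10} and {p1}.
The partition is now stable with 4 blocks: {p2,p5} | {p8,p9,p10} | {p3,p6} | {p1}.

4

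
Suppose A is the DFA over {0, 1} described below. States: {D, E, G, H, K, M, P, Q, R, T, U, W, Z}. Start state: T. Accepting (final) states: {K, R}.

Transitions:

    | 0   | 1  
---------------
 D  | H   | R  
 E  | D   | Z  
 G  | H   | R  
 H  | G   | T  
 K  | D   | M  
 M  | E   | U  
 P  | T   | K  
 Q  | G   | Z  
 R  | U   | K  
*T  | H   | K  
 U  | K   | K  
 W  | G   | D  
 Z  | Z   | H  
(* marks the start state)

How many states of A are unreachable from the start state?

3

BFS from T reaches {D, E, G, H, K, M, R, T, U, Z}; the 3 state(s) P, Q, W are never visited.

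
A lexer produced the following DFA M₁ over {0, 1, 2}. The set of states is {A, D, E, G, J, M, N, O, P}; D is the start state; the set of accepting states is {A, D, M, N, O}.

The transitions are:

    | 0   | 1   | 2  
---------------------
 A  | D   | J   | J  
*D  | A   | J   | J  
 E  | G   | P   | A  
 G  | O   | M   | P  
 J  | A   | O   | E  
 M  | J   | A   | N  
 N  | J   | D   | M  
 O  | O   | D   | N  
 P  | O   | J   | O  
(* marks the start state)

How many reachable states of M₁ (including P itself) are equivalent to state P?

1

Every state is reachable, so we keep all 9.
P0 = {A,D,M,N,O} | {E,G,J,P}.
Refine {A,D,M,N,O} on symbol 0: members go to different blocks, giving {A,D,O} and {M,N}.
Split {A,D,O} by δ(·,1) → {A,D} and {O}.
On input 0, block {E,G,J,P} splits into {G,P} and {E} and {J}.
Refine {G,P} on symbol 1: members go to different blocks, giving {P} and {G}.
The partition is now stable with 7 blocks: {A,D} | {P} | {M,N} | {O} | {E} | {J} | {G}.
State P belongs to the block {P}, which has 1 states.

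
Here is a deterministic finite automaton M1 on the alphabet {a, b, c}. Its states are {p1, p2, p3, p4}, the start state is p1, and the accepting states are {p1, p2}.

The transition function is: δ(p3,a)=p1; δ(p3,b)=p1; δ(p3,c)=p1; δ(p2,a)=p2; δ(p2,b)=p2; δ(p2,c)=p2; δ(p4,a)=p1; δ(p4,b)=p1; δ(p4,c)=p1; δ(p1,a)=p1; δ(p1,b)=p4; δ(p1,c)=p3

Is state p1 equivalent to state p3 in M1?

No

First remove the unreachable states {p2}; 3 states remain.
P0 = {p1} | {p3,p4}.
No further refinement is possible. Final partition (2 blocks): {p1} | {p3,p4}.
p1 and p3 end up in different blocks, so they are distinguishable. For instance, the string 'ε' is accepted from only p1.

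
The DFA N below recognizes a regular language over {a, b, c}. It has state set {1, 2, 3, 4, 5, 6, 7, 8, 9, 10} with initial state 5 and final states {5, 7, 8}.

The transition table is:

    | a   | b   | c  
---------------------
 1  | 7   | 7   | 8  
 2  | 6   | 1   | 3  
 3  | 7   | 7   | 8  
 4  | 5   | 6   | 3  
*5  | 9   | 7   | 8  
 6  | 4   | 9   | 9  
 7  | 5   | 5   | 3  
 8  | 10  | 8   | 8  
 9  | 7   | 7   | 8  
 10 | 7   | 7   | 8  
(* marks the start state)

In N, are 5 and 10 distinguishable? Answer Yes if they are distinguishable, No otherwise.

First remove the unreachable states {1,2,4,6}; 6 states remain.
P0 = {5,7,8} | {3,9,10}.
Refine {5,7,8} on symbol a: members go to different blocks, giving {5,8} and {7}.
On input b, block {5,8} splits into {5} and {8}.
The partition is now stable with 4 blocks: {5} | {3,9,10} | {7} | {8}.
5 and 10 end up in different blocks, so they are distinguishable. For instance, the string 'ε' is accepted from only 5.

Yes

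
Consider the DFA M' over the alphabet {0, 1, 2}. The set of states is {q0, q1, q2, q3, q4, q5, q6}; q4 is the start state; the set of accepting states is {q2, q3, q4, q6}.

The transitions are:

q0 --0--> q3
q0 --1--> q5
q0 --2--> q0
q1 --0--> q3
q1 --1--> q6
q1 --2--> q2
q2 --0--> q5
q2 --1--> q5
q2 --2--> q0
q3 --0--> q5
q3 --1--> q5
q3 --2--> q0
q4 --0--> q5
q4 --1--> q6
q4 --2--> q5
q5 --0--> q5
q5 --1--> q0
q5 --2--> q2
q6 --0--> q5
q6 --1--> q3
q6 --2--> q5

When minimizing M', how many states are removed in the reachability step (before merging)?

1

Starting at q4 and following transitions, the reachable set is {q0, q2, q3, q4, q5, q6}. That leaves q1 unreachable — 1 in total.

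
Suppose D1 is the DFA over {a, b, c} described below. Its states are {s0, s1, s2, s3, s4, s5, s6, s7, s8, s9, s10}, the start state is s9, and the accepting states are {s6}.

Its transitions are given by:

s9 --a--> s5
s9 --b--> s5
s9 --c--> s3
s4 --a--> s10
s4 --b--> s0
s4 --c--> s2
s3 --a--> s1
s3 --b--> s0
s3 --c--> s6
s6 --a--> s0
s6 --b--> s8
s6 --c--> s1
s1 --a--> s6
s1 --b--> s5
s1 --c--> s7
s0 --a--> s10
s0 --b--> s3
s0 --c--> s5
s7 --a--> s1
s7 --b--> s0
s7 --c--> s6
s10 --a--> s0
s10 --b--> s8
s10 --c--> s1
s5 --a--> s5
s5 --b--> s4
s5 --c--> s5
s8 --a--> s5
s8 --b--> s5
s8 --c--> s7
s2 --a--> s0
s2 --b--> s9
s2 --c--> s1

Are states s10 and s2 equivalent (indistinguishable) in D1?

Yes

All states are reachable from the start state.
Initial partition by acceptance: {s6} | {s0,s1,s2,s3,s4,s5,s7,s8,s9,s10}.
Refine {s0,s1,s2,s3,s4,s5,s7,s8,s9,s10} on symbol a: members go to different blocks, giving {s0,s2,s3,s4,s5,s7,s8,s9,s10} and {s1}.
On input a, block {s0,s2,s3,s4,s5,s7,s8,s9,s10} splits into {s0,s2,s4,s5,s8,s9,s10} and {s3,s7}.
Split {s0,s2,s4,s5,s8,s9,s10} by δ(·,b) → {s2,s4,s5,s8,s9,s10} and {s0}.
On input a, block {s2,s4,s5,s8,s9,s10} splits into {s4,s5,s8,s9} and {s2,s10}.
Refine {s4,s5,s8,s9} on symbol a: members go to different blocks, giving {s5,s8,s9} and {s4}.
Refine {s5,s8,s9} on symbol b: members go to different blocks, giving {s8,s9} and {s5}.
No further refinement is possible. Final partition (8 blocks): {s6} | {s8,s9} | {s1} | {s3,s7} | {s0} | {s2,s10} | {s4} | {s5}.
s10 and s2 lie in the same block of the stable partition, so they are equivalent — no string distinguishes them.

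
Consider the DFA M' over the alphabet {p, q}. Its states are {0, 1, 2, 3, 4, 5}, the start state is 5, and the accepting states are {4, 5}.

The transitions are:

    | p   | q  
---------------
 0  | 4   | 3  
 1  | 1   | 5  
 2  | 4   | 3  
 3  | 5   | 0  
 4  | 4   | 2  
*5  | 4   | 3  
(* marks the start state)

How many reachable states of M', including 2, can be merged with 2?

First remove the unreachable states {1}; 5 states remain.
P0 = {4,5} | {0,2,3}.
No further refinement is possible. Final partition (2 blocks): {4,5} | {0,2,3}.
The equivalence class containing 2 is {0,2,3}, of size 3.

3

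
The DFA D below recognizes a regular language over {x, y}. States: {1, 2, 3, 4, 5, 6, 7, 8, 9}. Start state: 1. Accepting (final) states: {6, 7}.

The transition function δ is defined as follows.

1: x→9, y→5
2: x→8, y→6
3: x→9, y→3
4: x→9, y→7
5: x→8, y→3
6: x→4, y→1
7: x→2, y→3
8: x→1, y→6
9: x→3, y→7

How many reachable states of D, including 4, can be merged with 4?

All states are reachable from the start state.
P0 = {6,7} | {1,2,3,4,5,8,9}.
On input y, block {1,2,3,4,5,8,9} splits into {2,4,8,9} and {1,3,5}.
Split {2,4,8,9} by δ(·,x) → {2,4} and {8,9}.
No further refinement is possible. Final partition (4 blocks): {6,7} | {2,4} | {1,3,5} | {8,9}.
State 4 belongs to the block {2,4}, which has 2 states.

2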